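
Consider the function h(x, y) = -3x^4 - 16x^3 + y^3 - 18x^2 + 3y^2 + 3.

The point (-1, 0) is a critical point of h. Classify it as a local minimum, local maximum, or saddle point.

The mixed partial ∂²h/∂x∂y is 0, so the Hessian at any point is diag(h_xx, h_yy) = diag(-12(3x^2 + 8x + 3), 6(y + 1)).
At (-1, 0): H = diag(24, 6).
Both eigenvalues are positive, so H is positive definite: a local minimum.

local minimum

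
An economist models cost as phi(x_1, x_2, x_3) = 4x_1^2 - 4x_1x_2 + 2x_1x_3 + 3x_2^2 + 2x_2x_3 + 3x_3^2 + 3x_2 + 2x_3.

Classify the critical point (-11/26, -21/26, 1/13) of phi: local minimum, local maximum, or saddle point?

local minimum

The Hessian is constant: H = [[8, -4, 2], [-4, 6, 2], [2, 2, 6]].
Leading principal minors: Δ₁ = 8, Δ₂ = 32, Δ₃ = 104.
All leading minors are positive, so H is positive definite: a local minimum.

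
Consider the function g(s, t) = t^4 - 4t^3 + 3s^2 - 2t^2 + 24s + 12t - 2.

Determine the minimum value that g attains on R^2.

g(s,t) separates as P(s) + Q(t) − 2, so its minimum is min P + min Q − 2.
P'(s) = 6s + 24 vanishes at s ∈ {-4}; Q'(t) = 4(t - 3)(t - 1)(t + 1) vanishes at t ∈ {-1, 1, 3}.
Local minima of P (where P''>0): P(-4)=-48. Local minima of Q: Q(-1)=-9, Q(3)=-9.
So the global minimum of g is P(-4) + Q(-1) − 2 = -48 − 9 − 2 = -59, attained at (-4, -1).

-59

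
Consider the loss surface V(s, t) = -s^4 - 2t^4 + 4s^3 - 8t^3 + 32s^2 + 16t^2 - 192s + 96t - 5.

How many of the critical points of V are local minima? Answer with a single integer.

V separates as a function of s plus a function of t, so ∇V=0 decouples.
∂V/∂s = -4(s - 4)(s - 3)(s + 4) = 0 at s ∈ {-4, 3, 4}; ∂V/∂t = -8(t - 2)(t + 2)(t + 3) = 0 at t ∈ {-3, -2, 2}.
The Hessian is diagonal: diag(V_ss, V_tt). Second derivatives: V_ss(-4)=-224, V_ss(3)=28, V_ss(4)=-32; V_tt(-3)=-40, V_tt(-2)=32, V_tt(2)=-160.
Local minima occur where both diagonal entries positive: (3, -2). Count: 1.

1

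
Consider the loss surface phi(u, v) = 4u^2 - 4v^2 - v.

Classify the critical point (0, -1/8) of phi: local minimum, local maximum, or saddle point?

saddle point

The Hessian of phi is constant: H = [[8, 0], [0, -8]].
det(H) = 8·(-8) − 0² = -64.
Since det(H) < 0, H is indefinite and the critical point is a saddle point.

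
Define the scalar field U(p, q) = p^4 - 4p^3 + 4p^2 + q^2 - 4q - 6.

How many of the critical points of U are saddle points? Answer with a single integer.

1

U separates as a function of p plus a function of q, so ∇U=0 decouples.
∂U/∂p = 4p(p - 2)(p - 1) = 0 at p ∈ {0, 1, 2}; ∂U/∂q = 2(q - 2) = 0 at q ∈ {2}.
The Hessian is diagonal: diag(U_pp, U_qq). Second derivatives: U_pp(0)=8, U_pp(1)=-4, U_pp(2)=8; U_qq(2)=2.
Saddle points occur where the two diagonal entries have opposite signs: (1, 2). Count: 1.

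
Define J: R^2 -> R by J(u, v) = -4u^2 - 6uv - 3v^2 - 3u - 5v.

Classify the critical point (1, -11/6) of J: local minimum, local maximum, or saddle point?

The Hessian of J is constant: H = [[-8, -6], [-6, -6]].
det(H) = (-8)·(-6) − (-6)² = 12.
det(H) > 0 and tr(H) = -14 < 0, so H is negative definite and the point is a local maximum.

local maximum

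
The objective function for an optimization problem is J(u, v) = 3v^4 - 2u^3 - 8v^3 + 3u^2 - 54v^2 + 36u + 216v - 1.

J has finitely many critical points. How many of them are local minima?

J separates as a function of u plus a function of v, so ∇J=0 decouples.
∂J/∂u = -6(u - 3)(u + 2) = 0 at u ∈ {-2, 3}; ∂J/∂v = 12(v - 3)(v - 2)(v + 3) = 0 at v ∈ {-3, 2, 3}.
The Hessian is diagonal: diag(J_uu, J_vv). Second derivatives: J_uu(-2)=30, J_uu(3)=-30; J_vv(-3)=360, J_vv(2)=-60, J_vv(3)=72.
Local minima occur where both diagonal entries positive: (-2, -3), (-2, 3). Count: 2.

2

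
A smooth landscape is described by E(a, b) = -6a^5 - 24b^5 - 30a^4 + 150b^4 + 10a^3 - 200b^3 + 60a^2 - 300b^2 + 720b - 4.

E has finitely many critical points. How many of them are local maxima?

4

E separates as a function of a plus a function of b, so ∇E=0 decouples.
∂E/∂a = -30a(a - 1)(a + 1)(a + 4) = 0 at a ∈ {-4, -1, 0, 1}; ∂E/∂b = -120(b - 3)(b - 2)(b - 1)(b + 1) = 0 at b ∈ {-1, 1, 2, 3}.
The Hessian is diagonal: diag(E_aa, E_bb). Second derivatives: E_aa(-4)=1800, E_aa(-1)=-180, E_aa(0)=120, E_aa(1)=-300; E_bb(-1)=2880, E_bb(1)=-480, E_bb(2)=360, E_bb(3)=-960.
Local maxima occur where both diagonal entries negative: (-1, 1), (-1, 3), (1, 1), (1, 3). Count: 4.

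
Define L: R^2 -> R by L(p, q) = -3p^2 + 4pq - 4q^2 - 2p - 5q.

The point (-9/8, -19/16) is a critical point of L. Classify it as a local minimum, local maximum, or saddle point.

The Hessian of L is constant: H = [[-6, 4], [4, -8]].
det(H) = (-6)·(-8) − 4² = 32.
det(H) > 0 and tr(H) = -14 < 0, so H is negative definite and the point is a local maximum.

local maximum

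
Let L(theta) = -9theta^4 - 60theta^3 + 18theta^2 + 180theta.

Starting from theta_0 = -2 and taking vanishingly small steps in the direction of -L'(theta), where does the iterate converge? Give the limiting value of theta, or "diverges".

L'(theta) = -36(theta - 1)(theta + 1)(theta + 5), so L'(-2) = -324.
Gradient descent moves in the -L' direction, i.e. theta is increasing.
The nearest critical point in that direction is theta = -1, where L'' = 288 > 0 (a local minimum). The iterate converges there.

-1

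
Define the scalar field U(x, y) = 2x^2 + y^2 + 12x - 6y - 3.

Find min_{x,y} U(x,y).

-30

U(x,y) separates as P(x) + Q(y) − 3, so its minimum is min P + min Q − 3.
P'(x) = 4x + 12 vanishes at x ∈ {-3}; Q'(y) = 2y - 6 vanishes at y ∈ {3}.
Local minima of P (where P''>0): P(-3)=-18. Local minima of Q: Q(3)=-9.
So the global minimum of U is P(-3) + Q(3) − 3 = -18 − 9 − 3 = -30, attained at (-3, 3).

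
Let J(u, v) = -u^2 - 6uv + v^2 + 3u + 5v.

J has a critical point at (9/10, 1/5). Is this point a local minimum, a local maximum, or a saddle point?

The Hessian of J is constant: H = [[-2, -6], [-6, 2]].
det(H) = (-2)·2 − (-6)² = -40.
Since det(H) < 0, H is indefinite and the critical point is a saddle point.

saddle point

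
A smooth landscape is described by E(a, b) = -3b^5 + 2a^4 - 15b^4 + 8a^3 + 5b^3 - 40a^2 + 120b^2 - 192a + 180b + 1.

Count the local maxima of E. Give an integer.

E separates as a function of a plus a function of b, so ∇E=0 decouples.
∂E/∂a = 8(a - 3)(a + 2)(a + 4) = 0 at a ∈ {-4, -2, 3}; ∂E/∂b = -15(b - 2)(b + 1)(b + 2)(b + 3) = 0 at b ∈ {-3, -2, -1, 2}.
The Hessian is diagonal: diag(E_aa, E_bb). Second derivatives: E_aa(-4)=112, E_aa(-2)=-80, E_aa(3)=280; E_bb(-3)=150, E_bb(-2)=-60, E_bb(-1)=90, E_bb(2)=-900.
Local maxima occur where both diagonal entries negative: (-2, -2), (-2, 2). Count: 2.

2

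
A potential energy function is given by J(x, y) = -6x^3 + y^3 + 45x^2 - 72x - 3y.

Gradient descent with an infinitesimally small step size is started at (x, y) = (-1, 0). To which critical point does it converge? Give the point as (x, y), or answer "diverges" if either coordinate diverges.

J is separable, so gradient descent decouples: x follows -∂J/∂x, y follows -∂J/∂y.
∂J/∂x = -18(x - 4)(x - 1); at x=-1 this is -180, so x increases.
∂J/∂y = 3(y - 1)(y + 1); at y=0 this is -3, so y increases.
x converges to its nearest critical value 1 (a local min of the x-part); y converges to 1. The iterate converges to (1, 1).

(1, 1)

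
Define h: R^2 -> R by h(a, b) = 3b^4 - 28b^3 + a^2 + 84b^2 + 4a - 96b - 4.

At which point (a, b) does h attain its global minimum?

(-2, 4)

h(a,b) separates as P(a) + Q(b) − 4, so its minimum is min P + min Q − 4.
P'(a) = 2a + 4 vanishes at a ∈ {-2}; Q'(b) = 12(b - 4)(b - 2)(b - 1) vanishes at b ∈ {1, 2, 4}.
Local minima of P (where P''>0): P(-2)=-4. Local minima of Q: Q(1)=-37, Q(4)=-64.
So the global minimum of h is P(-2) + Q(4) − 4 = -4 − 64 − 4 = -72, attained at (-2, 4).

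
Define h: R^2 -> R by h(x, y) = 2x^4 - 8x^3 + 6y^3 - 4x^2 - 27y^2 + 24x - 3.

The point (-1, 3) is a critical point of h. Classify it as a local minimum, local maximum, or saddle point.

The mixed partial ∂²h/∂x∂y is 0, so the Hessian at any point is diag(h_xx, h_yy) = diag(8(3x^2 - 6x - 1), 18(2y - 3)).
At (-1, 3): H = diag(64, 54).
Both eigenvalues are positive, so H is positive definite: a local minimum.

local minimum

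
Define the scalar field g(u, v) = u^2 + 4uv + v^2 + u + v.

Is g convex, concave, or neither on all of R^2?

neither

g is quadratic, so its Hessian is the constant matrix H = [[2, 4], [4, 2]].
det(H) = -12, tr(H) = 4.
det(H) < 0, so H is indefinite: neither convex nor concave.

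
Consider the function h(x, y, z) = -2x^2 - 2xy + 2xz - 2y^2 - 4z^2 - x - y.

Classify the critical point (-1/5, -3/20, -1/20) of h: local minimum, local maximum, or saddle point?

The Hessian is constant: H = [[-4, -2, 2], [-2, -4, 0], [2, 0, -8]].
Leading principal minors: Δ₁ = -4, Δ₂ = 12, Δ₃ = -80.
The minors alternate sign starting negative (−, +, −), so H is negative definite: a local maximum.

local maximum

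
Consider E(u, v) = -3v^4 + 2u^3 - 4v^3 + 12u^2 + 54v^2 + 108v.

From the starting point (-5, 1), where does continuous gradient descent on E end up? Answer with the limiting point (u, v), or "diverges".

diverges

E is separable, so gradient descent decouples: u follows -∂E/∂u, v follows -∂E/∂v.
∂E/∂u = 6u(u + 4); at u=-5 this is 30, so u decreases.
∂E/∂v = -12(v - 3)(v + 1)(v + 3); at v=1 this is 192, so v decreases.
The u-coordinate has no critical point in that direction and runs off to infinity.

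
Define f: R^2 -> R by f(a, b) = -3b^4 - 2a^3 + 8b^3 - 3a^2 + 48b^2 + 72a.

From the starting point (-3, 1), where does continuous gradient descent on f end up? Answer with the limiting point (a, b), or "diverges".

(-4, 0)

f is separable, so gradient descent decouples: a follows -∂f/∂a, b follows -∂f/∂b.
∂f/∂a = -6(a - 3)(a + 4); at a=-3 this is 36, so a decreases.
∂f/∂b = -12b(b - 4)(b + 2); at b=1 this is 108, so b decreases.
a converges to its nearest critical value -4 (a local min of the a-part); b converges to 0. The iterate converges to (-4, 0).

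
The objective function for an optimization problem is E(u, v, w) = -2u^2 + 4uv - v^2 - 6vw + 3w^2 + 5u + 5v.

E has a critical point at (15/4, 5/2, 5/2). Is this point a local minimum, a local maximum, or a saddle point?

The Hessian is constant: H = [[-4, 4, 0], [4, -2, -6], [0, -6, 6]].
Leading principal minors: Δ₁ = -4, Δ₂ = -8, Δ₃ = 96.
The minors fit neither the all-positive nor the alternating-sign pattern, so H is indefinite: a saddle point.

saddle point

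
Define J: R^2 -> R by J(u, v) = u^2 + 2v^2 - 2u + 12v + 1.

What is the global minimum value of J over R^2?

J(u,v) separates as P(u) + Q(v) + 1, so its minimum is min P + min Q + 1.
P'(u) = 2u - 2 vanishes at u ∈ {1}; Q'(v) = 4v + 12 vanishes at v ∈ {-3}.
Local minima of P (where P''>0): P(1)=-1. Local minima of Q: Q(-3)=-18.
So the global minimum of J is P(1) + Q(-3) + 1 = -1 − 18 + 1 = -18, attained at (1, -3).

-18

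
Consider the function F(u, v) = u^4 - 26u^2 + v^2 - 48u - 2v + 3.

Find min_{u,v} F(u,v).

-350

F(u,v) separates as P(u) + Q(v) + 3, so its minimum is min P + min Q + 3.
P'(u) = 4(u - 4)(u + 1)(u + 3) vanishes at u ∈ {-3, -1, 4}; Q'(v) = 2v - 2 vanishes at v ∈ {1}.
Local minima of P (where P''>0): P(-3)=-9, P(4)=-352. Local minima of Q: Q(1)=-1.
So the global minimum of F is P(4) + Q(1) + 3 = -352 − 1 + 3 = -350, attained at (4, 1).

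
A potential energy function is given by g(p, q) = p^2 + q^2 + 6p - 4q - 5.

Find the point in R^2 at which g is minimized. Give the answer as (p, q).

g(p,q) separates as A(p) + B(q) − 5, so its minimum is min A + min B − 5.
A'(p) = 2p + 6 vanishes at p ∈ {-3}; B'(q) = 2q - 4 vanishes at q ∈ {2}.
Local minima of A (where A''>0): A(-3)=-9. Local minima of B: B(2)=-4.
So the global minimum of g is A(-3) + B(2) − 5 = -9 − 4 − 5 = -18, attained at (-3, 2).

(-3, 2)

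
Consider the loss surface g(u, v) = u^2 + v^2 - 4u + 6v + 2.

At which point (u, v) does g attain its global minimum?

(2, -3)

g(u,v) separates as P(u) + Q(v) + 2, so its minimum is min P + min Q + 2.
P'(u) = 2u - 4 vanishes at u ∈ {2}; Q'(v) = 2v + 6 vanishes at v ∈ {-3}.
Local minima of P (where P''>0): P(2)=-4. Local minima of Q: Q(-3)=-9.
So the global minimum of g is P(2) + Q(-3) + 2 = -4 − 9 + 2 = -11, attained at (2, -3).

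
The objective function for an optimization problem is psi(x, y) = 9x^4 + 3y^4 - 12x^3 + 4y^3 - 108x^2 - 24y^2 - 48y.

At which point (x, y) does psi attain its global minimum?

psi(x,y) separates as P(x) + Q(y), so its minimum is min P + min Q.
P'(x) = 36x(x - 3)(x + 2) vanishes at x ∈ {-2, 0, 3}; Q'(y) = 12(y - 2)(y + 1)(y + 2) vanishes at y ∈ {-2, -1, 2}.
Local minima of P (where P''>0): P(-2)=-192, P(3)=-567. Local minima of Q: Q(-2)=16, Q(2)=-112.
So the global minimum of psi is P(3) + Q(2) = -567 − 112 = -679, attained at (3, 2).

(3, 2)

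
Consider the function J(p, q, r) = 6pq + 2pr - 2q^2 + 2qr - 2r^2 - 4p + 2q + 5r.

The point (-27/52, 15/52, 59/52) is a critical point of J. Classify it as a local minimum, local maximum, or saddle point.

The Hessian is constant: H = [[0, 6, 2], [6, -4, 2], [2, 2, -4]].
Leading principal minors: Δ₁ = 0, Δ₂ = -36, Δ₃ = 208.
The minors fit neither the all-positive nor the alternating-sign pattern, so H is indefinite: a saddle point.

saddle point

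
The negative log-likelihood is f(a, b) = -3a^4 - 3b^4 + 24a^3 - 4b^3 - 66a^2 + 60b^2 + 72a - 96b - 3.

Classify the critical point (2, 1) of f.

The mixed partial ∂²f/∂a∂b is 0, so the Hessian at any point is diag(f_aa, f_bb) = diag(12(-3a^2 + 12a - 11), 12(-3b^2 - 2b + 10)).
At (2, 1): H = diag(12, 60).
Both eigenvalues are positive, so H is positive definite: a local minimum.

local minimum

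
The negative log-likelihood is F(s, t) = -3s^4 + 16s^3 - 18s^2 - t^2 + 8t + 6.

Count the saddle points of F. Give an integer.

1

F separates as a function of s plus a function of t, so ∇F=0 decouples.
∂F/∂s = -12s(s - 3)(s - 1) = 0 at s ∈ {0, 1, 3}; ∂F/∂t = -2(t - 4) = 0 at t ∈ {4}.
The Hessian is diagonal: diag(F_ss, F_tt). Second derivatives: F_ss(0)=-36, F_ss(1)=24, F_ss(3)=-72; F_tt(4)=-2.
Saddle points occur where the two diagonal entries have opposite signs: (1, 4). Count: 1.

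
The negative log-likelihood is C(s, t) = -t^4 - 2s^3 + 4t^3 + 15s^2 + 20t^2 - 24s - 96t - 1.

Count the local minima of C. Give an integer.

1

C separates as a function of s plus a function of t, so ∇C=0 decouples.
∂C/∂s = -6(s - 4)(s - 1) = 0 at s ∈ {1, 4}; ∂C/∂t = -4(t - 4)(t - 2)(t + 3) = 0 at t ∈ {-3, 2, 4}.
The Hessian is diagonal: diag(C_ss, C_tt). Second derivatives: C_ss(1)=18, C_ss(4)=-18; C_tt(-3)=-140, C_tt(2)=40, C_tt(4)=-56.
Local minima occur where both diagonal entries positive: (1, 2). Count: 1.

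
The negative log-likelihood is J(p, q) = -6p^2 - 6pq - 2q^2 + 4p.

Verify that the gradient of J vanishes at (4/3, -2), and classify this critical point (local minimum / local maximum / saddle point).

∇J = (-12p - 6q + 4, -6p - 4q); substituting (4/3, -2) gives ∇J = (0, 0), so (4/3, -2) is indeed a critical point.
The Hessian of J is constant: H = [[-12, -6], [-6, -4]].
det(H) = (-12)·(-4) − (-6)² = 12.
det(H) > 0 and tr(H) = -16 < 0, so H is negative definite and the point is a local maximum.

local maximum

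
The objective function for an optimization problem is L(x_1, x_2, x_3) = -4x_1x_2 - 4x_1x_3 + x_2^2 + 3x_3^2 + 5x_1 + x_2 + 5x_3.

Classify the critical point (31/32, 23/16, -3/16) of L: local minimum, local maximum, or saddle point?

The Hessian is constant: H = [[0, -4, -4], [-4, 2, 0], [-4, 0, 6]].
Leading principal minors: Δ₁ = 0, Δ₂ = -16, Δ₃ = -128.
The minors fit neither the all-positive nor the alternating-sign pattern, so H is indefinite: a saddle point.

saddle point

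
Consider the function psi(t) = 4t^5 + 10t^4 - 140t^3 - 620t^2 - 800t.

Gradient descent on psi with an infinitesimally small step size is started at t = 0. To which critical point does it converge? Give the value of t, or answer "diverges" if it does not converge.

psi'(t) = 20(t - 5)(t + 1)(t + 2)(t + 4), so psi'(0) = -800.
Gradient descent moves in the -psi' direction, i.e. t is increasing.
The nearest critical point in that direction is t = 5, where psi'' = 7560 > 0 (a local minimum). The iterate converges there.

5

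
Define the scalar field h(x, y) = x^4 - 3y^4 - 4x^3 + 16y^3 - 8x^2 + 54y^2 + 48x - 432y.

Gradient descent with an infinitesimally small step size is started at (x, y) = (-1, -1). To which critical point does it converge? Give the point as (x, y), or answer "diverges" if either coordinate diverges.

h is separable, so gradient descent decouples: x follows -∂h/∂x, y follows -∂h/∂y.
∂h/∂x = 4(x - 3)(x - 2)(x + 2); at x=-1 this is 48, so x decreases.
∂h/∂y = -12(y - 4)(y - 3)(y + 3); at y=-1 this is -480, so y increases.
x converges to its nearest critical value -2 (a local min of the x-part); y converges to 3. The iterate converges to (-2, 3).

(-2, 3)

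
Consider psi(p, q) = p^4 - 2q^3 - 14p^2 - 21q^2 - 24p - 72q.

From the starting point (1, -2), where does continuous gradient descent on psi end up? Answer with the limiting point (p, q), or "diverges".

psi is separable, so gradient descent decouples: p follows -∂psi/∂p, q follows -∂psi/∂q.
∂psi/∂p = 4(p - 3)(p + 1)(p + 2); at p=1 this is -48, so p increases.
∂psi/∂q = -6(q + 3)(q + 4); at q=-2 this is -12, so q increases.
The q-coordinate has no critical point in that direction and runs off to infinity.

diverges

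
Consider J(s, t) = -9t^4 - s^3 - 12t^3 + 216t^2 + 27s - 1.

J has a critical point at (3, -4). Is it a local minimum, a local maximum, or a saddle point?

local maximum

The mixed partial ∂²J/∂s∂t is 0, so the Hessian at any point is diag(J_ss, J_tt) = diag(-6s, 36(-3t^2 - 2t + 12)).
At (3, -4): H = diag(-18, -1008).
Both eigenvalues are negative, so H is negative definite: a local maximum.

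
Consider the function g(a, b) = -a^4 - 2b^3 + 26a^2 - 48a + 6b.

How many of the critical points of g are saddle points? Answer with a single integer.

g separates as a function of a plus a function of b, so ∇g=0 decouples.
∂g/∂a = -4(a - 3)(a - 1)(a + 4) = 0 at a ∈ {-4, 1, 3}; ∂g/∂b = -6(b - 1)(b + 1) = 0 at b ∈ {-1, 1}.
The Hessian is diagonal: diag(g_aa, g_bb). Second derivatives: g_aa(-4)=-140, g_aa(1)=40, g_aa(3)=-56; g_bb(-1)=12, g_bb(1)=-12.
Saddle points occur where the two diagonal entries have opposite signs: (-4, -1), (1, 1), (3, -1). Count: 3.

3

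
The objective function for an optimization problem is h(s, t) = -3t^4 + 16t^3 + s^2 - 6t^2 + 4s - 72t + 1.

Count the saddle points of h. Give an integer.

2

h separates as a function of s plus a function of t, so ∇h=0 decouples.
∂h/∂s = 2(s + 2) = 0 at s ∈ {-2}; ∂h/∂t = -12(t - 3)(t - 2)(t + 1) = 0 at t ∈ {-1, 2, 3}.
The Hessian is diagonal: diag(h_ss, h_tt). Second derivatives: h_ss(-2)=2; h_tt(-1)=-144, h_tt(2)=36, h_tt(3)=-48.
Saddle points occur where the two diagonal entries have opposite signs: (-2, -1), (-2, 3). Count: 2.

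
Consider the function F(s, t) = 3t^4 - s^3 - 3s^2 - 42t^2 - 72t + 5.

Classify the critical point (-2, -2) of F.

local minimum

The mixed partial ∂²F/∂s∂t is 0, so the Hessian at any point is diag(F_ss, F_tt) = diag(-6(s + 1), 12(3t^2 - 7)).
At (-2, -2): H = diag(6, 60).
Both eigenvalues are positive, so H is positive definite: a local minimum.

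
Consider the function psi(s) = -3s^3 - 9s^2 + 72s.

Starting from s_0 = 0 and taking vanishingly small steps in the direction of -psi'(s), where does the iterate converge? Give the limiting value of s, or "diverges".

-4

psi'(s) = -9(s - 2)(s + 4), so psi'(0) = 72.
Gradient descent moves in the -psi' direction, i.e. s is decreasing.
The nearest critical point in that direction is s = -4, where psi'' = 54 > 0 (a local minimum). The iterate converges there.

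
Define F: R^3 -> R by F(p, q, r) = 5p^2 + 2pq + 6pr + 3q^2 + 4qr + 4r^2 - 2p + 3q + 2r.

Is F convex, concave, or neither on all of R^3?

F is quadratic, so its Hessian is the constant matrix H = [[10, 2, 6], [2, 6, 4], [6, 4, 8]].
Leading principal minors: 10, 56, 168.
All positive ⇒ H ≻ 0 ⇒ convex.

convex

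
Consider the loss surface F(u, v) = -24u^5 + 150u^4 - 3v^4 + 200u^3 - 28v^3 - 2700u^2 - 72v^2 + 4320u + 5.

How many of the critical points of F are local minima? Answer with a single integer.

F separates as a function of u plus a function of v, so ∇F=0 decouples.
∂F/∂u = -120(u - 4)(u - 3)(u - 1)(u + 3) = 0 at u ∈ {-3, 1, 3, 4}; ∂F/∂v = -12v(v + 3)(v + 4) = 0 at v ∈ {-4, -3, 0}.
The Hessian is diagonal: diag(F_uu, F_vv). Second derivatives: F_uu(-3)=20160, F_uu(1)=-2880, F_uu(3)=1440, F_uu(4)=-2520; F_vv(-4)=-48, F_vv(-3)=36, F_vv(0)=-144.
Local minima occur where both diagonal entries positive: (-3, -3), (3, -3). Count: 2.

2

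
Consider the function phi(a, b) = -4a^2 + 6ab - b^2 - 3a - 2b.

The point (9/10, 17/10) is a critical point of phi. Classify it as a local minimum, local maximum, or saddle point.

saddle point

The Hessian of phi is constant: H = [[-8, 6], [6, -2]].
det(H) = (-8)·(-2) − 6² = -20.
Since det(H) < 0, H is indefinite and the critical point is a saddle point.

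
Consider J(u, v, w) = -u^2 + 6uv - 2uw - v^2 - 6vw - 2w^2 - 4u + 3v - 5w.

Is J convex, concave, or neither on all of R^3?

neither

J is quadratic, so its Hessian is the constant matrix H = [[-2, 6, -2], [6, -2, -6], [-2, -6, -4]].
Leading principal minors: -2, -32, 352.
Neither pattern holds ⇒ H is indefinite ⇒ neither convex nor concave.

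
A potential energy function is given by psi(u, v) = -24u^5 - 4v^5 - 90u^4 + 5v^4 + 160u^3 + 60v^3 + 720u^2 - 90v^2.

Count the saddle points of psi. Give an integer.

psi separates as a function of u plus a function of v, so ∇psi=0 decouples.
∂psi/∂u = -120u(u - 2)(u + 2)(u + 3) = 0 at u ∈ {-3, -2, 0, 2}; ∂psi/∂v = -20v(v - 3)(v - 1)(v + 3) = 0 at v ∈ {-3, 0, 1, 3}.
The Hessian is diagonal: diag(psi_uu, psi_vv). Second derivatives: psi_uu(-3)=1800, psi_uu(-2)=-960, psi_uu(0)=1440, psi_uu(2)=-4800; psi_vv(-3)=1440, psi_vv(0)=-180, psi_vv(1)=160, psi_vv(3)=-720.
Saddle points occur where the two diagonal entries have opposite signs: (-3, 0), (-3, 3), (-2, -3), (-2, 1), (0, 0), (0, 3), (2, -3), (2, 1). Count: 8.

8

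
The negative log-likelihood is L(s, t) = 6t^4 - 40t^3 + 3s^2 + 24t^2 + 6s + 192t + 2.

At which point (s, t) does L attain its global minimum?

(-1, -1)

L(s,t) separates as P(s) + Q(t) + 2, so its minimum is min P + min Q + 2.
P'(s) = 6s + 6 vanishes at s ∈ {-1}; Q'(t) = 24(t - 4)(t - 2)(t + 1) vanishes at t ∈ {-1, 2, 4}.
Local minima of P (where P''>0): P(-1)=-3. Local minima of Q: Q(-1)=-122, Q(4)=128.
So the global minimum of L is P(-1) + Q(-1) + 2 = -3 − 122 + 2 = -123, attained at (-1, -1).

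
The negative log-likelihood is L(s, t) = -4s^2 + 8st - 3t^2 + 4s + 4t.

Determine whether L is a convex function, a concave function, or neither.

neither

L is quadratic, so its Hessian is the constant matrix H = [[-8, 8], [8, -6]].
det(H) = -16, tr(H) = -14.
det(H) < 0, so H is indefinite: neither convex nor concave.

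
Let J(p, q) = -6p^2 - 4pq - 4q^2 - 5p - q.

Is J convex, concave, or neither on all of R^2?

J is quadratic, so its Hessian is the constant matrix H = [[-12, -4], [-4, -8]].
det(H) = 80, tr(H) = -20.
det(H) > 0 and tr(H) < 0, so H is negative definite everywhere: concave.

concave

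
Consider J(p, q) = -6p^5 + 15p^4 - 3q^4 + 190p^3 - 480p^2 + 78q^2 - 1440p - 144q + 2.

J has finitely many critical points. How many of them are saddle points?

6

J separates as a function of p plus a function of q, so ∇J=0 decouples.
∂J/∂p = -30(p - 4)(p - 3)(p + 1)(p + 4) = 0 at p ∈ {-4, -1, 3, 4}; ∂J/∂q = -12(q - 3)(q - 1)(q + 4) = 0 at q ∈ {-4, 1, 3}.
The Hessian is diagonal: diag(J_pp, J_qq). Second derivatives: J_pp(-4)=5040, J_pp(-1)=-1800, J_pp(3)=840, J_pp(4)=-1200; J_qq(-4)=-420, J_qq(1)=120, J_qq(3)=-168.
Saddle points occur where the two diagonal entries have opposite signs: (-4, -4), (-4, 3), (-1, 1), (3, -4), (3, 3), (4, 1). Count: 6.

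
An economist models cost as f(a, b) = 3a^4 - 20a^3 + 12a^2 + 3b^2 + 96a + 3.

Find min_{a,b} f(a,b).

f(a,b) separates as P(a) + Q(b) + 3, so its minimum is min P + min Q + 3.
P'(a) = 12(a - 4)(a - 2)(a + 1) vanishes at a ∈ {-1, 2, 4}; Q'(b) = 6b vanishes at b ∈ {0}.
Local minima of P (where P''>0): P(-1)=-61, P(4)=64. Local minima of Q: Q(0)=0.
So the global minimum of f is P(-1) + Q(0) + 3 = -61 + 0 + 3 = -58, attained at (-1, 0).

-58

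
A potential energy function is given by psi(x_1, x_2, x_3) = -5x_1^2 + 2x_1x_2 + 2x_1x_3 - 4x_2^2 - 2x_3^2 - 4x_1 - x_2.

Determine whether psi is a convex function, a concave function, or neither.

psi is quadratic, so its Hessian is the constant matrix H = [[-10, 2, 2], [2, -8, 0], [2, 0, -4]].
Leading principal minors: -10, 76, -272.
Signs alternate −, +, − ⇒ H ≺ 0 ⇒ concave.

concave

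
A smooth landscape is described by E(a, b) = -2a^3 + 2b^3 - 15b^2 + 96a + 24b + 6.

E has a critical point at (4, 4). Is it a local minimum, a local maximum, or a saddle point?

saddle point

The mixed partial ∂²E/∂a∂b is 0, so the Hessian at any point is diag(E_aa, E_bb) = diag(-12a, 6(2b - 5)).
At (4, 4): H = diag(-48, 18).
The eigenvalues have opposite signs, so H is indefinite: a saddle point.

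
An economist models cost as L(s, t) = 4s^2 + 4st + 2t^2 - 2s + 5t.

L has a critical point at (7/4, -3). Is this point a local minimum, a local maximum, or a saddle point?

The Hessian of L is constant: H = [[8, 4], [4, 4]].
det(H) = 8·4 − 4² = 16.
det(H) > 0 and tr(H) = 12 > 0, so H is positive definite and the point is a local minimum.

local minimum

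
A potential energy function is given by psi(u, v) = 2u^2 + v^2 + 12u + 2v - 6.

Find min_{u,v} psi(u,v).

-25

psi(u,v) separates as P(u) + Q(v) − 6, so its minimum is min P + min Q − 6.
P'(u) = 4u + 12 vanishes at u ∈ {-3}; Q'(v) = 2v + 2 vanishes at v ∈ {-1}.
Local minima of P (where P''>0): P(-3)=-18. Local minima of Q: Q(-1)=-1.
So the global minimum of psi is P(-3) + Q(-1) − 6 = -18 − 1 − 6 = -25, attained at (-3, -1).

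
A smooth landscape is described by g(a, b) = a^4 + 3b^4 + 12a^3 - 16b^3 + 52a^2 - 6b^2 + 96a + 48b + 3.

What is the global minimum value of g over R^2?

g(a,b) separates as P(a) + Q(b) + 3, so its minimum is min P + min Q + 3.
P'(a) = 4(a + 2)(a + 3)(a + 4) vanishes at a ∈ {-4, -3, -2}; Q'(b) = 12(b - 4)(b - 1)(b + 1) vanishes at b ∈ {-1, 1, 4}.
Local minima of P (where P''>0): P(-4)=-64, P(-2)=-64. Local minima of Q: Q(-1)=-35, Q(4)=-160.
So the global minimum of g is P(-4) + Q(4) + 3 = -64 − 160 + 3 = -221, attained at (-4, 4).

-221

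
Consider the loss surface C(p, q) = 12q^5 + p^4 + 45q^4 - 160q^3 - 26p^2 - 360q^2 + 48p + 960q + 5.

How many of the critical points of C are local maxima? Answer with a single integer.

C separates as a function of p plus a function of q, so ∇C=0 decouples.
∂C/∂p = 4(p - 3)(p - 1)(p + 4) = 0 at p ∈ {-4, 1, 3}; ∂C/∂q = 60(q - 2)(q - 1)(q + 2)(q + 4) = 0 at q ∈ {-4, -2, 1, 2}.
The Hessian is diagonal: diag(C_pp, C_qq). Second derivatives: C_pp(-4)=140, C_pp(1)=-40, C_pp(3)=56; C_qq(-4)=-3600, C_qq(-2)=1440, C_qq(1)=-900, C_qq(2)=1440.
Local maxima occur where both diagonal entries negative: (1, -4), (1, 1). Count: 2.

2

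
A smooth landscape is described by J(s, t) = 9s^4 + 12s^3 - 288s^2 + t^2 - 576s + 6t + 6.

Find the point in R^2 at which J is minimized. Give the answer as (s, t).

J(s,t) separates as P(s) + Q(t) + 6, so its minimum is min P + min Q + 6.
P'(s) = 36(s - 4)(s + 1)(s + 4) vanishes at s ∈ {-4, -1, 4}; Q'(t) = 2(t + 3) vanishes at t ∈ {-3}.
Local minima of P (where P''>0): P(-4)=-768, P(4)=-3840. Local minima of Q: Q(-3)=-9.
So the global minimum of J is P(4) + Q(-3) + 6 = -3840 − 9 + 6 = -3843, attained at (4, -3).

(4, -3)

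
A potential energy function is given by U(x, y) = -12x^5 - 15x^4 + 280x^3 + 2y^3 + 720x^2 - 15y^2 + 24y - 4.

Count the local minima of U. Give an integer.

U separates as a function of x plus a function of y, so ∇U=0 decouples.
∂U/∂x = -60x(x - 4)(x + 2)(x + 3) = 0 at x ∈ {-3, -2, 0, 4}; ∂U/∂y = 6(y - 4)(y - 1) = 0 at y ∈ {1, 4}.
The Hessian is diagonal: diag(U_xx, U_yy). Second derivatives: U_xx(-3)=1260, U_xx(-2)=-720, U_xx(0)=1440, U_xx(4)=-10080; U_yy(1)=-18, U_yy(4)=18.
Local minima occur where both diagonal entries positive: (-3, 4), (0, 4). Count: 2.

2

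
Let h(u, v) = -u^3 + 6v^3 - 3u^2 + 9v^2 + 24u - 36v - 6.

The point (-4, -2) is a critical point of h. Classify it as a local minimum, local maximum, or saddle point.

saddle point

The mixed partial ∂²h/∂u∂v is 0, so the Hessian at any point is diag(h_uu, h_vv) = diag(-6(u + 1), 18(2v + 1)).
At (-4, -2): H = diag(18, -54).
The eigenvalues have opposite signs, so H is indefinite: a saddle point.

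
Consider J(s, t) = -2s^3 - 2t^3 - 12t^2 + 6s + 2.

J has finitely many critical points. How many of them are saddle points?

2

J separates as a function of s plus a function of t, so ∇J=0 decouples.
∂J/∂s = -6(s - 1)(s + 1) = 0 at s ∈ {-1, 1}; ∂J/∂t = -6t(t + 4) = 0 at t ∈ {-4, 0}.
The Hessian is diagonal: diag(J_ss, J_tt). Second derivatives: J_ss(-1)=12, J_ss(1)=-12; J_tt(-4)=24, J_tt(0)=-24.
Saddle points occur where the two diagonal entries have opposite signs: (-1, 0), (1, -4). Count: 2.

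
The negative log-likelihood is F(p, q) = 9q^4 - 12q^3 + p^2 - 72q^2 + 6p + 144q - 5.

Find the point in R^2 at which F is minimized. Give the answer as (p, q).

F(p,q) separates as A(p) + B(q) − 5, so its minimum is min A + min B − 5.
A'(p) = 2p + 6 vanishes at p ∈ {-3}; B'(q) = 36(q - 2)(q - 1)(q + 2) vanishes at q ∈ {-2, 1, 2}.
Local minima of A (where A''>0): A(-3)=-9. Local minima of B: B(-2)=-336, B(2)=48.
So the global minimum of F is A(-3) + B(-2) − 5 = -9 − 336 − 5 = -350, attained at (-3, -2).

(-3, -2)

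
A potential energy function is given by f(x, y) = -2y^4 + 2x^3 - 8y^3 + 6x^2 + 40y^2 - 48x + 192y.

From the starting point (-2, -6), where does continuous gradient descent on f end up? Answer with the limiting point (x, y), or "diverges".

diverges

f is separable, so gradient descent decouples: x follows -∂f/∂x, y follows -∂f/∂y.
∂f/∂x = 6(x - 2)(x + 4); at x=-2 this is -48, so x increases.
∂f/∂y = -8(y - 3)(y + 2)(y + 4); at y=-6 this is 576, so y decreases.
The y-coordinate has no critical point in that direction and runs off to infinity.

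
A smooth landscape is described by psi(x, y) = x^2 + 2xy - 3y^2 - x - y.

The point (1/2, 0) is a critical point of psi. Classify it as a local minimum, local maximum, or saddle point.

saddle point

The Hessian of psi is constant: H = [[2, 2], [2, -6]].
det(H) = 2·(-6) − 2² = -16.
Since det(H) < 0, H is indefinite and the critical point is a saddle point.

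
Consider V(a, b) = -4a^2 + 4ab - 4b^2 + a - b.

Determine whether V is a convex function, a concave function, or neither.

concave

V is quadratic, so its Hessian is the constant matrix H = [[-8, 4], [4, -8]].
det(H) = 48, tr(H) = -16.
det(H) > 0 and tr(H) < 0, so H is negative definite everywhere: concave.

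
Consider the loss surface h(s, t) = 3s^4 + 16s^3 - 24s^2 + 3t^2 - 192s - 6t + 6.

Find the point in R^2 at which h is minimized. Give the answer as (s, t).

h(s,t) separates as P(s) + Q(t) + 6, so its minimum is min P + min Q + 6.
P'(s) = 12(s - 2)(s + 2)(s + 4) vanishes at s ∈ {-4, -2, 2}; Q'(t) = 6(t - 1) vanishes at t ∈ {1}.
Local minima of P (where P''>0): P(-4)=128, P(2)=-304. Local minima of Q: Q(1)=-3.
So the global minimum of h is P(2) + Q(1) + 6 = -304 − 3 + 6 = -301, attained at (2, 1).

(2, 1)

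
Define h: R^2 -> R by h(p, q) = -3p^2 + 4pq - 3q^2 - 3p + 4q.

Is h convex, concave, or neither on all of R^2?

h is quadratic, so its Hessian is the constant matrix H = [[-6, 4], [4, -6]].
det(H) = 20, tr(H) = -12.
det(H) > 0 and tr(H) < 0, so H is negative definite everywhere: concave.

concave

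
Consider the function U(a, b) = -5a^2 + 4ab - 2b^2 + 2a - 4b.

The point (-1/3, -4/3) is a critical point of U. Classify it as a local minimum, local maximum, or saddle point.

local maximum

The Hessian of U is constant: H = [[-10, 4], [4, -4]].
det(H) = (-10)·(-4) − 4² = 24.
det(H) > 0 and tr(H) = -14 < 0, so H is negative definite and the point is a local maximum.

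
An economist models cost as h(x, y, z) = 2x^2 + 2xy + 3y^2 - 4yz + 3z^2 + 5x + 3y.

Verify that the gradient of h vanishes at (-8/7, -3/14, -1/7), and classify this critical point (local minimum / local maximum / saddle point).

∇h = (4x + 2y + 5, 2x + 6y - 4z + 3, -4y + 6z); substituting (-8/7, -3/14, -1/7) gives ∇h = (0, 0, 0), so (-8/7, -3/14, -1/7) is indeed a critical point.
The Hessian is constant: H = [[4, 2, 0], [2, 6, -4], [0, -4, 6]].
Leading principal minors: Δ₁ = 4, Δ₂ = 20, Δ₃ = 56.
All leading minors are positive, so H is positive definite: a local minimum.

local minimum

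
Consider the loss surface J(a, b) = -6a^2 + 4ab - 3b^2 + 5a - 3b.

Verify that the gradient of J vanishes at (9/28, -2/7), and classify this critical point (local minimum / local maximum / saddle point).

local maximum

∇J = (-12a + 4b + 5, 4a - 6b - 3); substituting (9/28, -2/7) gives ∇J = (0, 0), so (9/28, -2/7) is indeed a critical point.
The Hessian of J is constant: H = [[-12, 4], [4, -6]].
det(H) = (-12)·(-6) − 4² = 56.
det(H) > 0 and tr(H) = -18 < 0, so H is negative definite and the point is a local maximum.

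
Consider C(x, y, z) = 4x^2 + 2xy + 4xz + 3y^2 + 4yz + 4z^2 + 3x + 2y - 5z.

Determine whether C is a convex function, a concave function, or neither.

C is quadratic, so its Hessian is the constant matrix H = [[8, 2, 4], [2, 6, 4], [4, 4, 8]].
Leading principal minors: 8, 44, 192.
All positive ⇒ H ≻ 0 ⇒ convex.

convex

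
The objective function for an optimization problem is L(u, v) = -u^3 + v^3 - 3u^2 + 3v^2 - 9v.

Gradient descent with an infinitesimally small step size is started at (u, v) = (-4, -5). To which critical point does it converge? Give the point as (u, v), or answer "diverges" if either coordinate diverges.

L is separable, so gradient descent decouples: u follows -∂L/∂u, v follows -∂L/∂v.
∂L/∂u = -3u(u + 2); at u=-4 this is -24, so u increases.
∂L/∂v = 3(v - 1)(v + 3); at v=-5 this is 36, so v decreases.
The v-coordinate has no critical point in that direction and runs off to infinity.

diverges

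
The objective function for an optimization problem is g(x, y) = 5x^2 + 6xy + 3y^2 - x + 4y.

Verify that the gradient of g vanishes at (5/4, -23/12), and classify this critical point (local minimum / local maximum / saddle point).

local minimum

∇g = (10x + 6y - 1, 6x + 6y + 4); substituting (5/4, -23/12) gives ∇g = (0, 0), so (5/4, -23/12) is indeed a critical point.
The Hessian of g is constant: H = [[10, 6], [6, 6]].
det(H) = 10·6 − 6² = 24.
det(H) > 0 and tr(H) = 16 > 0, so H is positive definite and the point is a local minimum.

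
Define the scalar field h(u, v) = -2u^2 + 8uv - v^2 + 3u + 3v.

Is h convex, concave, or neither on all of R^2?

h is quadratic, so its Hessian is the constant matrix H = [[-4, 8], [8, -2]].
det(H) = -56, tr(H) = -6.
det(H) < 0, so H is indefinite: neither convex nor concave.

neither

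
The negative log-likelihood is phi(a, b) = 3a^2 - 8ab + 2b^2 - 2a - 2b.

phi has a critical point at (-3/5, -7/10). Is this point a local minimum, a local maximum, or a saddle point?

The Hessian of phi is constant: H = [[6, -8], [-8, 4]].
det(H) = 6·4 − (-8)² = -40.
Since det(H) < 0, H is indefinite and the critical point is a saddle point.

saddle point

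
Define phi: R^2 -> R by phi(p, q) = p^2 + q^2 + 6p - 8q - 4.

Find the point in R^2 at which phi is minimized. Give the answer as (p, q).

(-3, 4)

phi(p,q) separates as A(p) + B(q) − 4, so its minimum is min A + min B − 4.
A'(p) = 2p + 6 vanishes at p ∈ {-3}; B'(q) = 2q - 8 vanishes at q ∈ {4}.
Local minima of A (where A''>0): A(-3)=-9. Local minima of B: B(4)=-16.
So the global minimum of phi is A(-3) + B(4) − 4 = -9 − 16 − 4 = -29, attained at (-3, 4).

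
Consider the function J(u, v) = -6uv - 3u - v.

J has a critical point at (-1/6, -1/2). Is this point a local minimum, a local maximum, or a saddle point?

The Hessian of J is constant: H = [[0, -6], [-6, 0]].
det(H) = 0·0 − (-6)² = -36.
Since det(H) < 0, H is indefinite and the critical point is a saddle point.

saddle point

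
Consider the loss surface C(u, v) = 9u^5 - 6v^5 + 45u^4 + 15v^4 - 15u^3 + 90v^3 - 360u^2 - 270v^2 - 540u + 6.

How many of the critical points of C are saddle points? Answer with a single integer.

8

C separates as a function of u plus a function of v, so ∇C=0 decouples.
∂C/∂u = 45(u - 2)(u + 1)(u + 2)(u + 3) = 0 at u ∈ {-3, -2, -1, 2}; ∂C/∂v = -30v(v - 3)(v - 2)(v + 3) = 0 at v ∈ {-3, 0, 2, 3}.
The Hessian is diagonal: diag(C_uu, C_vv). Second derivatives: C_uu(-3)=-450, C_uu(-2)=180, C_uu(-1)=-270, C_uu(2)=2700; C_vv(-3)=2700, C_vv(0)=-540, C_vv(2)=300, C_vv(3)=-540.
Saddle points occur where the two diagonal entries have opposite signs: (-3, -3), (-3, 2), (-2, 0), (-2, 3), (-1, -3), (-1, 2), (2, 0), (2, 3). Count: 8.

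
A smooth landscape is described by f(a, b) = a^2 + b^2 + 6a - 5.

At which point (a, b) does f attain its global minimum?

(-3, 0)

f(a,b) separates as P(a) + Q(b) − 5, so its minimum is min P + min Q − 5.
P'(a) = 2a + 6 vanishes at a ∈ {-3}; Q'(b) = 2b vanishes at b ∈ {0}.
Local minima of P (where P''>0): P(-3)=-9. Local minima of Q: Q(0)=0.
So the global minimum of f is P(-3) + Q(0) − 5 = -9 + 0 − 5 = -14, attained at (-3, 0).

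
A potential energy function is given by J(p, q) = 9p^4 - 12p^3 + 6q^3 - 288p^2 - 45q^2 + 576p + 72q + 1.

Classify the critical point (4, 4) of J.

local minimum

The mixed partial ∂²J/∂p∂q is 0, so the Hessian at any point is diag(J_pp, J_qq) = diag(36(3p^2 - 2p - 16), 18(2q - 5)).
At (4, 4): H = diag(864, 54).
Both eigenvalues are positive, so H is positive definite: a local minimum.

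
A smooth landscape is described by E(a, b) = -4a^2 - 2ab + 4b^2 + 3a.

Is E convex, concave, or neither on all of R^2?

neither

E is quadratic, so its Hessian is the constant matrix H = [[-8, -2], [-2, 8]].
det(H) = -68, tr(H) = 0.
det(H) < 0, so H is indefinite: neither convex nor concave.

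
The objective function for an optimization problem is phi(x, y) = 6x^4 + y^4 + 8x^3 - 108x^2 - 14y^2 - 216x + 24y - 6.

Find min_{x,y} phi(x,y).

-1041

phi(x,y) separates as P(x) + Q(y) − 6, so its minimum is min P + min Q − 6.
P'(x) = 24(x - 3)(x + 1)(x + 3) vanishes at x ∈ {-3, -1, 3}; Q'(y) = 4(y - 2)(y - 1)(y + 3) vanishes at y ∈ {-3, 1, 2}.
Local minima of P (where P''>0): P(-3)=-54, P(3)=-918. Local minima of Q: Q(-3)=-117, Q(2)=8.
So the global minimum of phi is P(3) + Q(-3) − 6 = -918 − 117 − 6 = -1041, attained at (3, -3).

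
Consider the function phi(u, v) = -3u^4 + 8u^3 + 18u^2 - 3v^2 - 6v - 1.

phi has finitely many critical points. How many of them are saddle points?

phi separates as a function of u plus a function of v, so ∇phi=0 decouples.
∂phi/∂u = -12u(u - 3)(u + 1) = 0 at u ∈ {-1, 0, 3}; ∂phi/∂v = -6(v + 1) = 0 at v ∈ {-1}.
The Hessian is diagonal: diag(phi_uu, phi_vv). Second derivatives: phi_uu(-1)=-48, phi_uu(0)=36, phi_uu(3)=-144; phi_vv(-1)=-6.
Saddle points occur where the two diagonal entries have opposite signs: (0, -1). Count: 1.

1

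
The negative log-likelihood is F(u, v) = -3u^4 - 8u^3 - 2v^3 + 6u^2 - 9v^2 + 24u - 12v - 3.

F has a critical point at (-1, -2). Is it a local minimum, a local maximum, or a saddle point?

local minimum

The mixed partial ∂²F/∂u∂v is 0, so the Hessian at any point is diag(F_uu, F_vv) = diag(12(-3u^2 - 4u + 1), -6(2v + 3)).
At (-1, -2): H = diag(24, 6).
Both eigenvalues are positive, so H is positive definite: a local minimum.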